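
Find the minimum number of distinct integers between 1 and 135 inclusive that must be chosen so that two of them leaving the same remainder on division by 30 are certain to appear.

31

By the pigeonhole principle, the 30 residue classes mod 30 are the pigeonholes.
With 30 integers one could put 1 in each residue class and have no class reach 2.
The 31st integer pushes some class to 2, so 30·1 + 1 = 31.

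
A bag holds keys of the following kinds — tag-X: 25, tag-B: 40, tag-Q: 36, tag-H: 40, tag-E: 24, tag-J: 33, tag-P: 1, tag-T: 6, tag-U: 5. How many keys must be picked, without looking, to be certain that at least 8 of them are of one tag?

Pigeonhole: put each drawn key into a box by tag. The largest draw with every box below 8 takes min(count, 7) from each tag; tags with fewer than 7 contribute all they have.
Σ min(cᵢ, 7) = 7 + 7 + 7 + 7 + 7 + 7 + 1 + 6 + 5 = 54.
Draw number 54 + 1 = 55 must push one box to 8.

55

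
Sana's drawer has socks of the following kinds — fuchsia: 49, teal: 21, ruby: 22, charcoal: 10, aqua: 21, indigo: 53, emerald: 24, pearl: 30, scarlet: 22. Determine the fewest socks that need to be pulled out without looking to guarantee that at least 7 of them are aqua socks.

In the worst case for collecting aqua socks, every non-aqua sock comes out first.
There are 49 + 21 + 22 + 10 + 53 + 24 + 30 + 22 = 231 non-aqua socks altogether.
After those, each further sock must be aqua, so 231 + 7 = 238 draws guarantee 7 aqua socks.

238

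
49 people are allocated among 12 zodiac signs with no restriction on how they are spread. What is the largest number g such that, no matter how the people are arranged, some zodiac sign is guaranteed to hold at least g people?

5

By pigeonhole, the 12 zodiac signs are the holes and the 49 people are the pigeons.
If every zodiac sign held at most 4 people, the total would be at most 12 × 4 = 48, which is less than 49.
So some zodiac sign holds at least ⌈49/12⌉ = 5 people.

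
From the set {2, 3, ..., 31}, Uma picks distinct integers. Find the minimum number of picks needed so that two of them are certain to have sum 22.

Group the elements by complementary pair {x, 22−x}: {2,20}, {3,19}, {4,18}, …, giving 9 two-element pairs, the single value 11 (it cannot pair with itself since the integers are distinct), and 11 integers whose partner 22−x falls outside [2,31].
By the pigeonhole principle, treating each of those 21 groups as a pigeonhole, one can pick one integer per group — 21 integers — with no two summing to 22.
The 22nd integer lands in an occupied pair, forcing a sum of 22.

22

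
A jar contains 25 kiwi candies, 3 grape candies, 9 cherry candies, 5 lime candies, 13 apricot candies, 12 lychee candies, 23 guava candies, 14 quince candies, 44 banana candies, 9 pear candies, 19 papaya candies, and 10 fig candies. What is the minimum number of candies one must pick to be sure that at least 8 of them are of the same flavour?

Pigeonhole: put each drawn candy into a box by flavour. The largest draw with every box below 8 takes min(count, 7) from each flavour; flavours with fewer than 7 contribute all they have.
Σ min(cᵢ, 7) = 7 + 3 + 7 + 5 + 7 + 7 + 7 + 7 + 7 + 7 + 7 + 7 = 78.
Draw number 78 + 1 = 79 must push one box to 8.

79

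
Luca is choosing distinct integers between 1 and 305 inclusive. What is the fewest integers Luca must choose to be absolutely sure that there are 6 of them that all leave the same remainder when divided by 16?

By pigeonhole, the 16 residue classes mod 16 are the pigeonholes.
With 80 integers one could put 5 in each residue class and have no class reach 6.
The 81st integer pushes some class to 6, so 16·5 + 1 = 81.

81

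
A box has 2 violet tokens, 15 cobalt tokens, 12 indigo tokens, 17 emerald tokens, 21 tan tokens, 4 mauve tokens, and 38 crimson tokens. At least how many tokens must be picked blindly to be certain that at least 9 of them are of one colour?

The 7 colours are the holes; the tokens drawn are the pigeons.
To avoid 9 of any one colour, the worst case takes at most 8 of each colour, or every token of a colour that has fewer than 8.
That gives 2 + 8 + 8 + 8 + 8 + 4 + 8 = 46 tokens with no colour reaching 9.
The next token forces some colour to 9, so 46 + 1 = 47.

47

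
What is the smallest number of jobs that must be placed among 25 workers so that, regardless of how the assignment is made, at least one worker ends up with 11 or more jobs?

With 250 jobs one could put exactly 10 in each of the 25 workers, and no worker would reach 11.
One more job must land in a worker that already has 10, giving it 11.
So 25 × 10 + 1 = 251 jobs are required.

251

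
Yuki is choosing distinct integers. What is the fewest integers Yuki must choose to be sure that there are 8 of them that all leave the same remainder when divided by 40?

281

The 40 residue classes mod 40 are the pigeonholes.
With 280 integers one could put 7 in each residue class and have no class reach 8.
The 281st integer pushes some class to 8, so 40·7 + 1 = 281.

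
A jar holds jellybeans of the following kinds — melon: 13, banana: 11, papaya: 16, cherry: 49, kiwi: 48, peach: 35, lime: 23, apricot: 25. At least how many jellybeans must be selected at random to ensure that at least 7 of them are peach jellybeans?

192

In the worst case for collecting peach jellybeans, every non-peach jellybean comes out first.
There are 13 + 11 + 16 + 49 + 48 + 23 + 25 = 185 non-peach jellybeans altogether.
After those, each further jellybean must be peach, so 185 + 7 = 192 draws guarantee 7 peach jellybeans.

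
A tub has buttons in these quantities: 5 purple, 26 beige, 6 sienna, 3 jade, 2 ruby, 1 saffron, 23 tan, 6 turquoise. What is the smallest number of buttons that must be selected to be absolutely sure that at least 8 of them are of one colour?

38

An adversary could hand out at most 7 buttons per colour (6 colours run out sooner): 5 + 7 + 6 + 3 + 2 + 1 + 7 + 6 = 37 buttons and still no colour has 8.
One more button lands in a colour already at 7, so 38 draws are enough and 37 are not.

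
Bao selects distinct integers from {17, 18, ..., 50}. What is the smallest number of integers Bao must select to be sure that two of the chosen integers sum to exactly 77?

Group the elements by complementary pair {x, 77−x}: {27,50}, {28,49}, {29,48}, …, giving 12 two-element pairs and 10 integers whose partner 77−x falls outside [17,50].
Treating each of those 22 groups as a pigeonhole, one can pick one integer per group — 22 integers — with no two summing to 77.
The 23rd integer lands in an occupied pair, forcing a sum of 77.

23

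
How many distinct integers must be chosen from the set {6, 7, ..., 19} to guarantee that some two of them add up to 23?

Two chosen integers sum to 23 exactly when both halves of some pair {x, 23−x} with 6 ≤ x ≤ 23−x ≤ 17 are chosen — 6 such pairs.
The remaining 2 elements (those with no distinct partner in range) can never complete a 23-sum, so the worst case takes all of them and one from each pair: 2 + 6 = 8.
By the pigeonhole principle, the 9th integer has to be the second member of some pair, so 8 + 1 = 9.

9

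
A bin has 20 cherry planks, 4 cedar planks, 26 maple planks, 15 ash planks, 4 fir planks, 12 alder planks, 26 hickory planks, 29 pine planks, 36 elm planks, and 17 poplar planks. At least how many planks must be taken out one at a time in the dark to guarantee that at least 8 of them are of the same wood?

65

An adversary could hand out at most 7 planks per wood (cedar, fir run out sooner): 7 + 4 + 7 + 7 + 4 + 7 + 7 + 7 + 7 + 7 = 64 planks and still no wood has 8.
By the pigeonhole principle, one more plank lands in a wood already at 7, so 65 draws are enough and 64 are not.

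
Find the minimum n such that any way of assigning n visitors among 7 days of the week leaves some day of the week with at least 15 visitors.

With 98 visitors one could put exactly 14 in each of the 7 days of the week, and no day of the week would reach 15.
One more visitor must land in a day of the week that already has 14, giving it 15.
So 7 × 14 + 1 = 99 visitors are required.

99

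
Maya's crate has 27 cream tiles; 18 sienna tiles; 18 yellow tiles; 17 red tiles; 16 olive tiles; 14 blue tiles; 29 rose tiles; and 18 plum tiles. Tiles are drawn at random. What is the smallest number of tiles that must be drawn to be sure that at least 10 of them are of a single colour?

By pigeonhole, put each drawn tile into a box by colour. The largest draw with every box below 10 takes min(count, 9) from each colour.
Σ min(cᵢ, 9) = 9 + 9 + 9 + 9 + 9 + 9 + 9 + 9 = 72.
Draw number 72 + 1 = 73 must push one box to 10.

73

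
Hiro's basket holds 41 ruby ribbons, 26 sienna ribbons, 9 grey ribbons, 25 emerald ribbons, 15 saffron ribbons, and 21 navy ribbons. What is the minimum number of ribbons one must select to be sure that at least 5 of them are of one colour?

25

By pigeonhole, put each drawn ribbon into a box by colour. The largest draw with every box below 5 takes min(count, 4) from each colour.
Σ min(cᵢ, 4) = 4 + 4 + 4 + 4 + 4 + 4 = 24.
Draw number 24 + 1 = 25 must push one box to 5.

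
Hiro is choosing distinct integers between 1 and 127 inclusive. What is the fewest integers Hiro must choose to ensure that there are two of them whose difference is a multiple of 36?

Integers whose pairwise differences are multiples of 36 are exactly those sharing a remainder mod 36. By the pigeonhole principle, the 36 residue classes mod 36 are the pigeonholes.
With 36 integers one could put 1 in each residue class and have no class reach 2.
The 37th integer pushes some class to 2, so 36·1 + 1 = 37.

37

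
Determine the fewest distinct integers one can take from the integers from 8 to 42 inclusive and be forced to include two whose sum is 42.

23

A set avoiding the sum 42 can contain at most one of each pair {x, 42−x}, plus the 9 elements whose complement lies outside the range or equal to its own complement.
The integers 21, …, 42 (22 of them) are such a set: any two sum to at least 21+22 = 43 > 42.
By pigeonhole, any 23rd integer completes one of the 13 pairs, so 23 choices force a sum of 42.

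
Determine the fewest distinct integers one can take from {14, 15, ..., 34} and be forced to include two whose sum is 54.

15

Group the elements by complementary pair {x, 54−x}: {20,34}, {21,33}, {22,32}, …, giving 7 two-element pairs, the single value 27 (it cannot pair with itself since the integers are distinct), and 6 integers whose partner 54−x falls outside [14,34].
By pigeonhole, treating each of those 14 groups as a pigeonhole, one can pick one integer per group — 14 integers — with no two summing to 54.
The 15th integer lands in an occupied pair, forcing a sum of 54.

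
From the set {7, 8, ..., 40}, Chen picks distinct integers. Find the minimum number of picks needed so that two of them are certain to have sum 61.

25

A set avoiding the sum 61 can contain at most one of each pair {x, 61−x}, plus the 14 elements whose complement lies outside the range.
The integers 7, …, 30 (24 of them) are such a set: any two sum to at least 7+8 = 15 and at most 29+30 = 59 < 61.
By pigeonhole, any 25th integer completes one of the 10 pairs, so 25 choices force a sum of 61.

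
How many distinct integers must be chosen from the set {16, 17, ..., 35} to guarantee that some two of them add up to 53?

Group the elements by complementary pair {x, 53−x}: {18,35}, {19,34}, {20,33}, …, giving 9 two-element pairs and 2 integers whose partner 53−x falls outside [16,35].
Treating each of those 11 groups as a pigeonhole, one can pick one integer per group — 11 integers — with no two summing to 53.
The 12th integer lands in an occupied pair, forcing a sum of 53.

12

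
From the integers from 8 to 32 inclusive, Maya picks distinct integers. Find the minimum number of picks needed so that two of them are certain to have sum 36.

Two chosen integers sum to 36 exactly when both halves of some pair {x, 36−x} with 8 ≤ x ≤ 36−x ≤ 28 are chosen — 10 such pairs.
The remaining 5 elements (those with no distinct partner in range) can never complete a 36-sum, so the worst case takes all of them and one from each pair: 5 + 10 = 15.
The 16th integer has to be the second member of some pair, so 15 + 1 = 16.

16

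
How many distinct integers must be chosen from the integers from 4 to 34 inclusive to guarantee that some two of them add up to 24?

A set avoiding the sum 24 can contain at most one of each pair {x, 24−x}, plus the 15 elements whose complement lies outside the range or equal to its own complement.
The integers 12, …, 34 (23 of them) are such a set: any two sum to at least 12+13 = 25 > 24.
Any 24th integer completes one of the 8 pairs, so 24 choices force a sum of 24.

24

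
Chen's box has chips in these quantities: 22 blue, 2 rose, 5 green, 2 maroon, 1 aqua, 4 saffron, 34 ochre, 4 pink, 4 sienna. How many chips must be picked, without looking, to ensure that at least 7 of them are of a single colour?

Put each drawn chip into a box by colour. The largest draw with every box below 7 takes min(count, 6) from each colour; colours with fewer than 6 contribute all they have.
Σ min(cᵢ, 6) = 6 + 2 + 5 + 2 + 1 + 4 + 6 + 4 + 4 = 34.
Draw number 34 + 1 = 35 must push one box to 7.

35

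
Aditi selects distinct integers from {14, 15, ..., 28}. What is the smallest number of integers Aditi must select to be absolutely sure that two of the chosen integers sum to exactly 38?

11

A set avoiding the sum 38 can contain at most one of each pair {x, 38−x}, plus the 5 elements whose complement lies outside the range or equal to its own complement.
The integers 19, …, 28 (10 of them) are such a set: any two sum to at least 19+20 = 39 > 38.
Any 11th integer completes one of the 5 pairs, so 11 choices force a sum of 38.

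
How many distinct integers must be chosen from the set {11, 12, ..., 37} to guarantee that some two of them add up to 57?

Two chosen integers sum to 57 exactly when both halves of some pair {x, 57−x} with 20 ≤ x ≤ 57−x ≤ 37 are chosen — 9 such pairs.
The remaining 9 elements (those with no distinct partner in range) can never complete a 57-sum, so the worst case takes all of them and one from each pair: 9 + 9 = 18.
The 19th integer has to be the second member of some pair, so 18 + 1 = 19.

19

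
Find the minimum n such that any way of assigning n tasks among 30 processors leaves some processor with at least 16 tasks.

451

With 450 tasks one could put exactly 15 in each of the 30 processors, and no processor would reach 16.
Pigeonhole: one more task must land in a processor that already has 15, giving it 16.
So 30 × 15 + 1 = 451 tasks are required.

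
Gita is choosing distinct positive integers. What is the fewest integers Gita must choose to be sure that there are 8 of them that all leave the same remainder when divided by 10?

71

The 10 residue classes mod 10 are the pigeonholes.
With 70 integers one could put 7 in each residue class and have no class reach 8.
The 71st integer pushes some class to 8, so 10·7 + 1 = 71.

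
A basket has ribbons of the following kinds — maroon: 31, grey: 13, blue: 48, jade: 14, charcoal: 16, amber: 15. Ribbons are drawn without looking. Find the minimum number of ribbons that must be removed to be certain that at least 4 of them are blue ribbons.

In the worst case for collecting blue ribbons, every non-blue ribbon comes out first.
There are 31 + 13 + 14 + 16 + 15 = 89 non-blue ribbons altogether.
After those, each further ribbon must be blue, so 89 + 4 = 93 draws guarantee 4 blue ribbons.

93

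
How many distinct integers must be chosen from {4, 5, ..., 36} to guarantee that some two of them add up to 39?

18

A set avoiding the sum 39 can contain at most one of each pair {x, 39−x}, plus the 1 element whose complement lies outside the range.
The integers 20, …, 36 (17 of them) are such a set: any two sum to at least 20+21 = 41 > 39.
Pigeonhole: any 18th integer completes one of the 16 pairs, so 18 choices force a sum of 39.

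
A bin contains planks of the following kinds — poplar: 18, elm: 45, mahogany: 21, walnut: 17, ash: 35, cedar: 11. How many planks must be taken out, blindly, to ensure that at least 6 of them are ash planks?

In the worst case for collecting ash planks, every non-ash plank comes out first.
There are 18 + 45 + 21 + 17 + 11 = 112 non-ash planks altogether.
After those, each further plank must be ash, so 112 + 6 = 118 draws guarantee 6 ash planks.

118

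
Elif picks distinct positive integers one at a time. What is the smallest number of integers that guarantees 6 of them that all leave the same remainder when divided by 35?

By the pigeonhole principle, the 35 residue classes mod 35 are the pigeonholes.
With 175 integers one could put 5 in each residue class and have no class reach 6.
The 176th integer pushes some class to 6, so 35·5 + 1 = 176.

176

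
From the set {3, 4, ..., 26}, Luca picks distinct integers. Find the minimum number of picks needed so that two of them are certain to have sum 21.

17

Two chosen integers sum to 21 exactly when both halves of some pair {x, 21−x} with 3 ≤ x ≤ 21−x ≤ 18 are chosen — 8 such pairs.
The remaining 8 elements (those with no distinct partner in range) can never complete a 21-sum, so the worst case takes all of them and one from each pair: 8 + 8 = 16.
By the pigeonhole principle, the 17th integer has to be the second member of some pair, so 16 + 1 = 17.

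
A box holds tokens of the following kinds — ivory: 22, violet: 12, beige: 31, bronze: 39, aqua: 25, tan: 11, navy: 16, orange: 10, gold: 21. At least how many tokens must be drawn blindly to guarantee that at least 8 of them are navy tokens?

In the worst case for collecting navy tokens, every non-navy token comes out first.
There are 22 + 12 + 31 + 39 + 25 + 11 + 10 + 21 = 171 non-navy tokens altogether.
After those, each further token must be navy, so 171 + 8 = 179 draws guarantee 8 navy tokens.

179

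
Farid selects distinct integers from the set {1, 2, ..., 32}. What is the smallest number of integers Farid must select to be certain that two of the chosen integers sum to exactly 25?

Two chosen integers sum to 25 exactly when both halves of some pair {x, 25−x} with 1 ≤ x ≤ 25−x ≤ 24 are chosen — 12 such pairs.
The remaining 8 elements (those with no distinct partner in range) can never complete a 25-sum, so the worst case takes all of them and one from each pair: 8 + 12 = 20.
By the pigeonhole principle, the 21st integer has to be the second member of some pair, so 20 + 1 = 21.

21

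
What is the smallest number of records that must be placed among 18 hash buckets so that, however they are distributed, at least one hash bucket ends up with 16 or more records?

With 270 records one could put exactly 15 in each of the 18 hash buckets, and no hash bucket would reach 16.
One more record must land in a hash bucket that already has 15, giving it 16.
So 18 × 15 + 1 = 271 records are required.

271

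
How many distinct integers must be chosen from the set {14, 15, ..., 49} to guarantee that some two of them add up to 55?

23

A set avoiding the sum 55 can contain at most one of each pair {x, 55−x}, plus the 8 elements whose complement lies outside the range.
The integers 28, …, 49 (22 of them) are such a set: any two sum to at least 28+29 = 57 > 55.
Any 23rd integer completes one of the 14 pairs, so 23 choices force a sum of 55.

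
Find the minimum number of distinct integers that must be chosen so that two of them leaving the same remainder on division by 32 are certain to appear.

33

The 32 residue classes mod 32 are the pigeonholes.
With 32 integers one could put 1 in each residue class and have no class reach 2.
The 33rd integer pushes some class to 2, so 32·1 + 1 = 33.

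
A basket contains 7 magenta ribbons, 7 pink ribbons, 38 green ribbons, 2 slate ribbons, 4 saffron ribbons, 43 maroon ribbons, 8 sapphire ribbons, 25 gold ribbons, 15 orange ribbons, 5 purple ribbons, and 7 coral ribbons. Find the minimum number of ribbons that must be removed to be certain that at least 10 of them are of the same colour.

77

By pigeonhole, put each drawn ribbon into a box by colour. The largest draw with every box below 10 takes min(count, 9) from each colour; colours with fewer than 9 contribute all they have.
Σ min(cᵢ, 9) = 7 + 7 + 9 + 2 + 4 + 9 + 8 + 9 + 9 + 5 + 7 = 76.
Draw number 76 + 1 = 77 must push one box to 10.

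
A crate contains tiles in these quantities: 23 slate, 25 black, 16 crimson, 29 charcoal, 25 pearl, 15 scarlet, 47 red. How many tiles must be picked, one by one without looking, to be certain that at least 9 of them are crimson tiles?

173

In the worst case for collecting crimson tiles, every non-crimson tile comes out first.
There are 23 + 25 + 29 + 25 + 15 + 47 = 164 non-crimson tiles altogether.
After those, each further tile must be crimson, so 164 + 9 = 173 draws guarantee 9 crimson tiles.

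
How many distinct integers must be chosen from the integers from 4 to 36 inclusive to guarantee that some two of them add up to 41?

Two chosen integers sum to 41 exactly when both halves of some pair {x, 41−x} with 5 ≤ x ≤ 41−x ≤ 36 are chosen — 16 such pairs.
The remaining 1 element (those with no distinct partner in range) can never complete a 41-sum, so the worst case takes all of them and one from each pair: 1 + 16 = 17.
The 18th integer has to be the second member of some pair, so 17 + 1 = 18.

18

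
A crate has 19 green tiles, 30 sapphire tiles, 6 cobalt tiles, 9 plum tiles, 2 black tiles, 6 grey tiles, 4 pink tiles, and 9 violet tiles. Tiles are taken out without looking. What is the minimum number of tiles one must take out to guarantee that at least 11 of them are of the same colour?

An adversary could hand out at most 10 tiles per colour (6 colours run out sooner): 10 + 10 + 6 + 9 + 2 + 6 + 4 + 9 = 56 tiles and still no colour has 11.
One more tile lands in a colour already at 10, so 57 draws are enough and 56 are not.

57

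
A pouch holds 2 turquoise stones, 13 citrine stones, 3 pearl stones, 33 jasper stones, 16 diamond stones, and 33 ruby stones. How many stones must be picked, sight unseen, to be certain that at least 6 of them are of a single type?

The 6 types are the holes; the stones drawn are the pigeons.
To avoid 6 of any one type, the worst case takes at most 5 of each type, or every stone of a type that has fewer than 5.
That gives 2 + 5 + 3 + 5 + 5 + 5 = 25 stones with no type reaching 6.
The next stone forces some type to 6, so 25 + 1 = 26.

26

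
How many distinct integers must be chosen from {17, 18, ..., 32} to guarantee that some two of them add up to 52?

11

Group the elements by complementary pair {x, 52−x}: {20,32}, {21,31}, {22,30}, …, giving 6 two-element pairs, the single value 26 (it cannot pair with itself since the integers are distinct), and 3 integers whose partner 52−x falls outside [17,32].
Treating each of those 10 groups as a pigeonhole, one can pick one integer per group — 10 integers — with no two summing to 52.
The 11th integer lands in an occupied pair, forcing a sum of 52.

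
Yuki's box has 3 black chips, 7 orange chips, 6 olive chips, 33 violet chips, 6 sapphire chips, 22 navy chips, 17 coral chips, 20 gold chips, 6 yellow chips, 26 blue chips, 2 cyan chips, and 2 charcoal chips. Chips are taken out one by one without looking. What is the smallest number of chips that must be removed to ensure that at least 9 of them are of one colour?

By pigeonhole, the 12 colours are the holes; the chips drawn are the pigeons.
To avoid 9 of any one colour, the worst case takes at most 8 of each colour, or every chip of a colour that has fewer than 8.
That gives 3 + 7 + 6 + 8 + 6 + 8 + 8 + 8 + 6 + 8 + 2 + 2 = 72 chips with no colour reaching 9.
The next chip forces some colour to 9, so 72 + 1 = 73.

73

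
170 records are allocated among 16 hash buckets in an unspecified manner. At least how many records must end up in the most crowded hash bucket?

Pigeonhole: the 16 hash buckets are the holes and the 170 records are the pigeons.
If every hash bucket held at most 10 records, the total would be at most 16 × 10 = 160, which is less than 170.
So some hash bucket holds at least ⌈170/16⌉ = 11 records.

11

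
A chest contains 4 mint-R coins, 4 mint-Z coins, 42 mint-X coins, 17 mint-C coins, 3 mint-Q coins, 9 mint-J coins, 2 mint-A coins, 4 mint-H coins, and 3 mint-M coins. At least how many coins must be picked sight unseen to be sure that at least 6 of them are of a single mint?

36

An adversary could hand out at most 5 coins per mint (6 mints run out sooner): 4 + 4 + 5 + 5 + 3 + 5 + 2 + 4 + 3 = 35 coins and still no mint has 6.
One more coin lands in a mint already at 5, so 36 draws are enough and 35 are not.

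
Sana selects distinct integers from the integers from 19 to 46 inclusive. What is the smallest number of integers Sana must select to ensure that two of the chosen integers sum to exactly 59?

A set avoiding the sum 59 can contain at most one of each pair {x, 59−x}, plus the 6 elements whose complement lies outside the range.
The integers 30, …, 46 (17 of them) are such a set: any two sum to at least 30+31 = 61 > 59.
By pigeonhole, any 18th integer completes one of the 11 pairs, so 18 choices force a sum of 59.

18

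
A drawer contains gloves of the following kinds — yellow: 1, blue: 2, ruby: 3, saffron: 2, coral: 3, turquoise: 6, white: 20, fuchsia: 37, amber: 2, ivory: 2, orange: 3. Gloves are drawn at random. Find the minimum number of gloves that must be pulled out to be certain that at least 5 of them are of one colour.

An adversary could hand out at most 4 gloves per colour (8 colours run out sooner): 1 + 2 + 3 + 2 + 3 + 4 + 4 + 4 + 2 + 2 + 3 = 30 gloves and still no colour has 5.
One more glove lands in a colour already at 4, so 31 draws are enough and 30 are not.

31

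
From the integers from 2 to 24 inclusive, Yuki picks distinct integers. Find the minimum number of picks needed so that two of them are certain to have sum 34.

17

Two chosen integers sum to 34 exactly when both halves of some pair {x, 34−x} with 10 ≤ x ≤ 34−x ≤ 24 are chosen — 7 such pairs.
The remaining 9 elements (those with no distinct partner in range) can never complete a 34-sum, so the worst case takes all of them and one from each pair: 9 + 7 = 16.
By the pigeonhole principle, the 17th integer has to be the second member of some pair, so 16 + 1 = 17.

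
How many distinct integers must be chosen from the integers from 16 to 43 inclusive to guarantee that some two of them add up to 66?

19

Group the elements by complementary pair {x, 66−x}: {23,43}, {24,42}, {25,41}, …, giving 10 two-element pairs, the single value 33 (it cannot pair with itself since the integers are distinct), and 7 integers whose partner 66−x falls outside [16,43].
By pigeonhole, treating each of those 18 groups as a pigeonhole, one can pick one integer per group — 18 integers — with no two summing to 66.
The 19th integer lands in an occupied pair, forcing a sum of 66.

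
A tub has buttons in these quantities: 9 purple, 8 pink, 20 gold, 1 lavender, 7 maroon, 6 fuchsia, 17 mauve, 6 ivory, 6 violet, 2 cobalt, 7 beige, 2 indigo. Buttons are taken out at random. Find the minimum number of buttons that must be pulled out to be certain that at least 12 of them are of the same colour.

By the pigeonhole principle, put each drawn button into a box by colour. The largest draw with every box below 12 takes min(count, 11) from each colour; colours with fewer than 11 contribute all they have.
Σ min(cᵢ, 11) = 9 + 8 + 11 + 1 + 7 + 6 + 11 + 6 + 6 + 2 + 7 + 2 = 76.
Draw number 76 + 1 = 77 must push one box to 12.

77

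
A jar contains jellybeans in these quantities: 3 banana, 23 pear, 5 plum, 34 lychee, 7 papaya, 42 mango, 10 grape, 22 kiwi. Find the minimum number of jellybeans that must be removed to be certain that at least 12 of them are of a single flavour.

70

By pigeonhole, put each drawn jellybean into a box by flavour. The largest draw with every box below 12 takes min(count, 11) from each flavour; flavours with fewer than 11 contribute all they have.
Σ min(cᵢ, 11) = 3 + 11 + 5 + 11 + 7 + 11 + 10 + 11 = 69.
Draw number 69 + 1 = 70 must push one box to 12.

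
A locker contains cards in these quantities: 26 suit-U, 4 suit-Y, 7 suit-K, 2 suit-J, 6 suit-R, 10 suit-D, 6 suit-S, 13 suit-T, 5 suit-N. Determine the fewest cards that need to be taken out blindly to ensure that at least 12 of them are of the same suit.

63

An adversary could hand out at most 11 cards per suit (7 suits run out sooner): 11 + 4 + 7 + 2 + 6 + 10 + 6 + 11 + 5 = 62 cards and still no suit has 12.
One more card lands in a suit already at 11, so 63 draws are enough and 62 are not.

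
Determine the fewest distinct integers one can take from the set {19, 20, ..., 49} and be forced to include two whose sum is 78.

22

Two chosen integers sum to 78 exactly when both halves of some pair {x, 78−x} with 29 ≤ x ≤ 78−x ≤ 49 are chosen — 10 such pairs.
The remaining 11 elements (those with no distinct partner in range) can never complete a 78-sum, so the worst case takes all of them and one from each pair: 11 + 10 = 21.
The 22nd integer has to be the second member of some pair, so 21 + 1 = 22.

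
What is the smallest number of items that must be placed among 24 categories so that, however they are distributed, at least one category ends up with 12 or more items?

265

With 264 items one could put exactly 11 in each of the 24 categories, and no category would reach 12.
One more item must land in a category that already has 11, giving it 12.
So 24 × 11 + 1 = 265 items are required.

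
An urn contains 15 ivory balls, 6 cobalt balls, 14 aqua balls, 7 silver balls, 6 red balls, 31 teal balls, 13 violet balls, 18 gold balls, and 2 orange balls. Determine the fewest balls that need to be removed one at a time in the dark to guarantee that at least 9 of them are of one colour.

By the pigeonhole principle, the 9 colours are the holes; the balls drawn are the pigeons.
To avoid 9 of any one colour, the worst case takes at most 8 of each colour, or every ball of a colour that has fewer than 8.
That gives 8 + 6 + 8 + 7 + 6 + 8 + 8 + 8 + 2 = 61 balls with no colour reaching 9.
The next ball forces some colour to 9, so 61 + 1 = 62.

62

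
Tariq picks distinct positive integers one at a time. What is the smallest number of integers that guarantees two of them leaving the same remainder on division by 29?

30

By pigeonhole, the 29 residue classes mod 29 are the pigeonholes.
With 29 integers one could put 1 in each residue class and have no class reach 2.
The 30th integer pushes some class to 2, so 29·1 + 1 = 30.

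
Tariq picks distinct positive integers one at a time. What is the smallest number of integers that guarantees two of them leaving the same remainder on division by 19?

The 19 residue classes mod 19 are the pigeonholes.
With 19 integers one could put 1 in each residue class and have no class reach 2.
The 20th integer pushes some class to 2, so 19·1 + 1 = 20.

20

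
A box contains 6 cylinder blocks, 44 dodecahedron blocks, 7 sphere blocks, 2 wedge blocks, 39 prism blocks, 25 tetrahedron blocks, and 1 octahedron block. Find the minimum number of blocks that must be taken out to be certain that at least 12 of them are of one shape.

Put each drawn block into a box by shape. The largest draw with every box below 12 takes min(count, 11) from each shape; shapes with fewer than 11 contribute all they have.
Σ min(cᵢ, 11) = 6 + 11 + 7 + 2 + 11 + 11 + 1 = 49.
Draw number 49 + 1 = 50 must push one box to 12.

50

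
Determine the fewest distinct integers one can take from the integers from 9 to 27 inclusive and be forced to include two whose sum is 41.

13

A set avoiding the sum 41 can contain at most one of each pair {x, 41−x}, plus the 5 elements whose complement lies outside the range.
The integers 9, …, 20 (12 of them) are such a set: any two sum to at least 9+10 = 19 and at most 19+20 = 39 < 41.
Any 13th integer completes one of the 7 pairs, so 13 choices force a sum of 41.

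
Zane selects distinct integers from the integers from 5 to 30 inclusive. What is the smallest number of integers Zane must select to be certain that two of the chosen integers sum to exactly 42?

18

Two chosen integers sum to 42 exactly when both halves of some pair {x, 42−x} with 12 ≤ x ≤ 42−x ≤ 30 are chosen — 9 such pairs.
The remaining 8 elements (those with no distinct partner in range) can never complete a 42-sum, so the worst case takes all of them and one from each pair: 8 + 9 = 17.
By pigeonhole, the 18th integer has to be the second member of some pair, so 17 + 1 = 18.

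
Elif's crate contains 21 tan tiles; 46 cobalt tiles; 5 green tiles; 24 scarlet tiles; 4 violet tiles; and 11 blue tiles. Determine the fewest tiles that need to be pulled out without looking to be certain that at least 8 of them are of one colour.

Put each drawn tile into a box by colour. The largest draw with every box below 8 takes min(count, 7) from each colour; colours with fewer than 7 contribute all they have.
Σ min(cᵢ, 7) = 7 + 7 + 5 + 7 + 4 + 7 = 37.
Draw number 37 + 1 = 38 must push one box to 8.

38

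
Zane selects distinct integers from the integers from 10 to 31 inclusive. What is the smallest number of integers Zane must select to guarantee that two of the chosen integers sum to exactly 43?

13

A set avoiding the sum 43 can contain at most one of each pair {x, 43−x}, plus the 2 elements whose complement lies outside the range.
The integers 10, …, 21 (12 of them) are such a set: any two sum to at least 10+11 = 21 and at most 20+21 = 41 < 43.
By pigeonhole, any 13th integer completes one of the 10 pairs, so 13 choices force a sum of 43.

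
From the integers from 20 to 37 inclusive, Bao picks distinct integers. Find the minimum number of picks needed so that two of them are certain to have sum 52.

A set avoiding the sum 52 can contain at most one of each pair {x, 52−x}, plus the 6 elements whose complement lies outside the range or equal to its own complement.
The integers 26, …, 37 (12 of them) are such a set: any two sum to at least 26+27 = 53 > 52.
Any 13th integer completes one of the 6 pairs, so 13 choices force a sum of 52.

13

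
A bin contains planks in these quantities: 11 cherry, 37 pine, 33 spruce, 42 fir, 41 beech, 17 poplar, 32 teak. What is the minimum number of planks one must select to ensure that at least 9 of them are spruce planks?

189

In the worst case for collecting spruce planks, every non-spruce plank comes out first.
There are 11 + 37 + 42 + 41 + 17 + 32 = 180 non-spruce planks altogether.
After those, each further plank must be spruce, so 180 + 9 = 189 draws guarantee 9 spruce planks.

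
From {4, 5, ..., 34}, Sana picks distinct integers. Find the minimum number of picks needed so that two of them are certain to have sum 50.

Two chosen integers sum to 50 exactly when both halves of some pair {x, 50−x} with 16 ≤ x ≤ 50−x ≤ 34 are chosen — 9 such pairs.
The remaining 13 elements (those with no distinct partner in range) can never complete a 50-sum, so the worst case takes all of them and one from each pair: 13 + 9 = 22.
The 23rd integer has to be the second member of some pair, so 22 + 1 = 23.

23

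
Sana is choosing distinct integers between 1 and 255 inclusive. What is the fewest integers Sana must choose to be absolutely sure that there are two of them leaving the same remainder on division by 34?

35

Pigeonhole: the 34 residue classes mod 34 are the pigeonholes.
With 34 integers one could put 1 in each residue class and have no class reach 2.
The 35th integer pushes some class to 2, so 34·1 + 1 = 35.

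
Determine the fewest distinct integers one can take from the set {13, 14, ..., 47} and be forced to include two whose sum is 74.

Two chosen integers sum to 74 exactly when both halves of some pair {x, 74−x} with 27 ≤ x ≤ 74−x ≤ 47 are chosen — 10 such pairs.
The remaining 15 elements (those with no distinct partner in range) can never complete a 74-sum, so the worst case takes all of them and one from each pair: 15 + 10 = 25.
The 26th integer has to be the second member of some pair, so 25 + 1 = 26.

26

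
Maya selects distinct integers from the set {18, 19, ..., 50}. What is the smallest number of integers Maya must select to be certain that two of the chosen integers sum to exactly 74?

A set avoiding the sum 74 can contain at most one of each pair {x, 74−x}, plus the 7 elements whose complement lies outside the range or equal to its own complement.
The integers 18, …, 37 (20 of them) are such a set: any two sum to at least 18+19 = 37 and at most 36+37 = 73 < 74.
By the pigeonhole principle, any 21st integer completes one of the 13 pairs, so 21 choices force a sum of 74.

21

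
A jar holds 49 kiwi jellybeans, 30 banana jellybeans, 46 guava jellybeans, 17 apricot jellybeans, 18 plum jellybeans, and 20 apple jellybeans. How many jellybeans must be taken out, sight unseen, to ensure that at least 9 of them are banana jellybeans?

In the worst case for collecting banana jellybeans, every non-banana jellybean comes out first.
There are 49 + 46 + 17 + 18 + 20 = 150 non-banana jellybeans altogether.
After those, each further jellybean must be banana, so 150 + 9 = 159 draws guarantee 9 banana jellybeans.

159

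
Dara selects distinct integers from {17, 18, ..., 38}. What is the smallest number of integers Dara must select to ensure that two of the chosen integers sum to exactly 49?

15

A set avoiding the sum 49 can contain at most one of each pair {x, 49−x}, plus the 6 elements whose complement lies outside the range.
The integers 25, …, 38 (14 of them) are such a set: any two sum to at least 25+26 = 51 > 49.
By pigeonhole, any 15th integer completes one of the 8 pairs, so 15 choices force a sum of 49.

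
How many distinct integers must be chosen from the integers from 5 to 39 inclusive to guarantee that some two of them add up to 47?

20

Two chosen integers sum to 47 exactly when both halves of some pair {x, 47−x} with 8 ≤ x ≤ 47−x ≤ 39 are chosen — 16 such pairs.
The remaining 3 elements (those with no distinct partner in range) can never complete a 47-sum, so the worst case takes all of them and one from each pair: 3 + 16 = 19.
By the pigeonhole principle, the 20th integer has to be the second member of some pair, so 19 + 1 = 20.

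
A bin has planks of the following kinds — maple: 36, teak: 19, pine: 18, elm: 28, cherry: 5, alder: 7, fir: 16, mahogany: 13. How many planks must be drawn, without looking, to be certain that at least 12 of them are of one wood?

Pigeonhole: put each drawn plank into a box by wood. The largest draw with every box below 12 takes min(count, 11) from each wood; woods with fewer than 11 contribute all they have.
Σ min(cᵢ, 11) = 11 + 11 + 11 + 11 + 5 + 7 + 11 + 11 = 78.
Draw number 78 + 1 = 79 must push one box to 12.

79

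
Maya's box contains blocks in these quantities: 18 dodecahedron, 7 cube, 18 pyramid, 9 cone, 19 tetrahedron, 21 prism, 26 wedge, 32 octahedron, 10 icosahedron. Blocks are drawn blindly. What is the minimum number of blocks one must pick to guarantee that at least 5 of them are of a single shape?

By pigeonhole, the 9 shapes are the holes; the blocks drawn are the pigeons.
To avoid 5 of any one shape, the worst case takes at most 4 of each shape.
That gives 4 + 4 + 4 + 4 + 4 + 4 + 4 + 4 + 4 = 36 blocks with no shape reaching 5.
The next block forces some shape to 5, so 36 + 1 = 37.

37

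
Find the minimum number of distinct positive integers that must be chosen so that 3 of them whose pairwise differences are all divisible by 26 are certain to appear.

Integers whose pairwise differences are multiples of 26 are exactly those sharing a remainder mod 26. By pigeonhole, the 26 residue classes mod 26 are the pigeonholes.
With 52 integers one could put 2 in each residue class and have no class reach 3.
The 53rd integer pushes some class to 3, so 26·2 + 1 = 53.

53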